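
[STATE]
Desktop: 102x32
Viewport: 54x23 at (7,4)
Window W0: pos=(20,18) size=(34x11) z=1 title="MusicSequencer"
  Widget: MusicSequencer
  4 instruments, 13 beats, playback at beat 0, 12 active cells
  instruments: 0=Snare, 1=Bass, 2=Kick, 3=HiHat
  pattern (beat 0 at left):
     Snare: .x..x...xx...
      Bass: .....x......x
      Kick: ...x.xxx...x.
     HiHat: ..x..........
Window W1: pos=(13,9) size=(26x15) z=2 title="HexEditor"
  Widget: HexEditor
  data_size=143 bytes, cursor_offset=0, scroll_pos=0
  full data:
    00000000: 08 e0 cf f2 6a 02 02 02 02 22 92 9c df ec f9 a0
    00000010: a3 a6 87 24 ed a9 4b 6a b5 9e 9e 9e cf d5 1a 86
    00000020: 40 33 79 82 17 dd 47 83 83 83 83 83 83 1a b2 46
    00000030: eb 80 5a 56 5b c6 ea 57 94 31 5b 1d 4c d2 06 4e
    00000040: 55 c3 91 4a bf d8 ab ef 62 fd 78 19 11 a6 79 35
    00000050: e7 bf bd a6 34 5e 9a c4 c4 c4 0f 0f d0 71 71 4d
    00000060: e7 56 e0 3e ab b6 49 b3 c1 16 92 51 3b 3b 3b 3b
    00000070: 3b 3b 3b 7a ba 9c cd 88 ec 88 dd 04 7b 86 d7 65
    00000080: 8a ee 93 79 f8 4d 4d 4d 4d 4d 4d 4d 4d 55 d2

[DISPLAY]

                                                      
                                                      
                                                      
                                                      
                                                      
      ┏━━━━━━━━━━━━━━━━━━━━━━━━┓                      
      ┃ HexEditor              ┃                      
      ┠────────────────────────┨                      
      ┃00000000  08 e0 cf f2 6a┃                      
      ┃00000010  a3 a6 87 24 ed┃                      
      ┃00000020  40 33 79 82 17┃                      
      ┃00000030  eb 80 5a 56 5b┃                      
      ┃00000040  55 c3 91 4a bf┃                      
      ┃00000050  e7 bf bd a6 34┃                      
      ┃00000060  e7 56 e0 3e ab┃━━━━━━━━━━━━━━┓       
      ┃00000070  3b 3b 3b 7a ba┃              ┃       
      ┃00000080  8a ee 93 79 f8┃──────────────┨       
      ┃                        ┃2             ┃       
      ┃                        ┃·             ┃       
      ┗━━━━━━━━━━━━━━━━━━━━━━━━┛█             ┃       
             ┃  Kick···█·███···█·             ┃       
             ┃ HiHat··█··········             ┃       
             ┃                                ┃       


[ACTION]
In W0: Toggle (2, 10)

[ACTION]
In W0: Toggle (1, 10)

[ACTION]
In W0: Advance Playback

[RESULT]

                                                      
                                                      
                                                      
                                                      
                                                      
      ┏━━━━━━━━━━━━━━━━━━━━━━━━┓                      
      ┃ HexEditor              ┃                      
      ┠────────────────────────┨                      
      ┃00000000  08 e0 cf f2 6a┃                      
      ┃00000010  a3 a6 87 24 ed┃                      
      ┃00000020  40 33 79 82 17┃                      
      ┃00000030  eb 80 5a 56 5b┃                      
      ┃00000040  55 c3 91 4a bf┃                      
      ┃00000050  e7 bf bd a6 34┃                      
      ┃00000060  e7 56 e0 3e ab┃━━━━━━━━━━━━━━┓       
      ┃00000070  3b 3b 3b 7a ba┃              ┃       
      ┃00000080  8a ee 93 79 f8┃──────────────┨       
      ┃                        ┃2             ┃       
      ┃                        ┃·             ┃       
      ┗━━━━━━━━━━━━━━━━━━━━━━━━┛█             ┃       
             ┃  Kick···█·███··██·             ┃       
             ┃ HiHat··█··········             ┃       
             ┃                                ┃       


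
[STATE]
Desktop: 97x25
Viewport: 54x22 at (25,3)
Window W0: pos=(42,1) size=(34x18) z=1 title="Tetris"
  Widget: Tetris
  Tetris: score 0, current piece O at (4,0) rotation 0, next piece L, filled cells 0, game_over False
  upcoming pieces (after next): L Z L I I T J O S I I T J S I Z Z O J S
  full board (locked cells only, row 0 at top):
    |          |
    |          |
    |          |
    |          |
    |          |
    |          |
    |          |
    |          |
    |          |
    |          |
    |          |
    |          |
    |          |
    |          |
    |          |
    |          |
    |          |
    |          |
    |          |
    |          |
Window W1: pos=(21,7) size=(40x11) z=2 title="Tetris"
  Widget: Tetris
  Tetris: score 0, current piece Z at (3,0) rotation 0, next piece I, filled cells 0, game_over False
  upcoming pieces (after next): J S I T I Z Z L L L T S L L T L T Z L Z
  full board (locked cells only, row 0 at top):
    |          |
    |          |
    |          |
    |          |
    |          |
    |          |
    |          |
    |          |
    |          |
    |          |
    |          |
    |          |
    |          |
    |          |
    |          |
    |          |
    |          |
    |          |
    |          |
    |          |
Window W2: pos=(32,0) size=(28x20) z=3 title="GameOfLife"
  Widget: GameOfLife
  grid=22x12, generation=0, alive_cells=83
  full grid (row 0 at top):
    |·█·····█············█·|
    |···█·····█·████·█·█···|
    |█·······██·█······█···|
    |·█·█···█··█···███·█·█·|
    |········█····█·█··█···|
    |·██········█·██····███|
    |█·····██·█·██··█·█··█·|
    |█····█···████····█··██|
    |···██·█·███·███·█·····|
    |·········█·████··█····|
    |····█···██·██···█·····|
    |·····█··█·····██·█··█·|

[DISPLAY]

       ┃Gen: 0                    ┃───────────────┨   
       ┃·█·····█············█·    ┃               ┃   
       ┃···█·····█·████·█·█···    ┃               ┃   
       ┃█·······██·█······█···    ┃               ┃   
━━━━━━━┃·█·█···█··█···███·█·█·    ┃┓              ┃   
tris   ┃········█····█·█··█···    ┃┃              ┃   
───────┃·██········█·██····███    ┃┨              ┃   
       ┃█·····██·█·██··█·█··█·    ┃┃              ┃   
       ┃█····█···████····█··██    ┃┃              ┃   
       ┃···██·█·███·███·█·····    ┃┃              ┃   
       ┃·········█·████··█····    ┃┃              ┃   
       ┃····█···██·██···█·····    ┃┃              ┃   
       ┃·····█··█·····██·█··█·    ┃┃              ┃   
       ┃                          ┃┃              ┃   
━━━━━━━┃                          ┃┛              ┃   
       ┃                          ┃━━━━━━━━━━━━━━━┛   
       ┗━━━━━━━━━━━━━━━━━━━━━━━━━━┛                   
                                                      
                                                      
                                                      
                                                      
                                                      


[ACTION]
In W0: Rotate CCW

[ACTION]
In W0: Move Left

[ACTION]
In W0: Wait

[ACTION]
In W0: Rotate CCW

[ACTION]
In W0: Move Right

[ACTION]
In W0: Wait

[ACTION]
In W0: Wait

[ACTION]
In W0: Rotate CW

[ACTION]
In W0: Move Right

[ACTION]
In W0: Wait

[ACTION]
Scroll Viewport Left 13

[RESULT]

                    ┃Gen: 0                    ┃──────
                    ┃·█·····█············█·    ┃      
                    ┃···█·····█·████·█·█···    ┃      
                    ┃█·······██·█······█···    ┃      
         ┏━━━━━━━━━━┃·█·█···█··█···███·█·█·    ┃┓     
         ┃ Tetris   ┃········█····█·█··█···    ┃┃     
         ┠──────────┃·██········█·██····███    ┃┨     
         ┃          ┃█·····██·█·██··█·█··█·    ┃┃     
         ┃          ┃█····█···████····█··██    ┃┃     
         ┃          ┃···██·█·███·███·█·····    ┃┃     
         ┃          ┃·········█·████··█····    ┃┃     
         ┃          ┃····█···██·██···█·····    ┃┃     
         ┃          ┃·····█··█·····██·█··█·    ┃┃     
         ┃          ┃                          ┃┃     
         ┗━━━━━━━━━━┃                          ┃┛     
                    ┃                          ┃━━━━━━
                    ┗━━━━━━━━━━━━━━━━━━━━━━━━━━┛      
                                                      
                                                      
                                                      
                                                      
                                                      


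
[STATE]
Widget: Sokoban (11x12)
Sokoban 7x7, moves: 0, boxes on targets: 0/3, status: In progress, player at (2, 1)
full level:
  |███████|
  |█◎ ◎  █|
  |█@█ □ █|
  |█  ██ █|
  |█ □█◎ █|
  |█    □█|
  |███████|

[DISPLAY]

███████    
█◎ ◎  █    
█@█ □ █    
█  ██ █    
█ □█◎ █    
█    □█    
███████    
Moves: 0  0
           
           
           
           


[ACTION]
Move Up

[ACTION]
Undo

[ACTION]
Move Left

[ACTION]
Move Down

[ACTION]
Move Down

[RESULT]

███████    
█◎ ◎  █    
█ █ □ █    
█  ██ █    
█@□█◎ █    
█    □█    
███████    
Moves: 2  0
           
           
           
           


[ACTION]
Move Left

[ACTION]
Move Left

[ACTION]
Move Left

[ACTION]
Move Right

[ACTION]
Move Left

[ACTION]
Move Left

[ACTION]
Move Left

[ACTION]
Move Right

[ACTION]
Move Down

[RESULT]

███████    
█◎ ◎  █    
█ █ □ █    
█  ██ █    
█ □█◎ █    
█@   □█    
███████    
Moves: 3  0
           
           
           
           


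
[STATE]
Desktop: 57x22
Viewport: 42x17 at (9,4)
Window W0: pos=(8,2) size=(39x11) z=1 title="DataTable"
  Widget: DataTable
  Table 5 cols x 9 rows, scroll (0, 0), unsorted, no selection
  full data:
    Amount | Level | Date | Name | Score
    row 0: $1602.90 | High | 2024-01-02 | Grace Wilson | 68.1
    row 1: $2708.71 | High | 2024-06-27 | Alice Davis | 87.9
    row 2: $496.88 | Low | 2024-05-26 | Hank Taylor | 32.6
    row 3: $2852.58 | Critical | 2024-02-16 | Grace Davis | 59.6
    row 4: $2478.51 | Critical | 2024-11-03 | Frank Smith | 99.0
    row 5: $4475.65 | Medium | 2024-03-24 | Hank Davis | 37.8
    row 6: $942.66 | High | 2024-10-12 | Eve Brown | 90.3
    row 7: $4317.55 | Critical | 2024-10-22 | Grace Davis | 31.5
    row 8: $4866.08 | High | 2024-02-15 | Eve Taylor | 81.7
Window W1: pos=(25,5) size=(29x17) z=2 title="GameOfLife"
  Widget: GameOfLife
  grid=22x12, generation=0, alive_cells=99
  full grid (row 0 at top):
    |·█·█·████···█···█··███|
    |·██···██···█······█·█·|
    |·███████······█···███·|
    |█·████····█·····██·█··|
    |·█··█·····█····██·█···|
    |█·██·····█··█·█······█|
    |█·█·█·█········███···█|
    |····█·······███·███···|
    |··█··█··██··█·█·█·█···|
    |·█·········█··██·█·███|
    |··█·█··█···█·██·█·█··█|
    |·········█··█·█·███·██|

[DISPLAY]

─────────────────────────────────────┨    
Amount  │Level  ┏━━━━━━━━━━━━━━━━━━━━━━━━━
────────┼───────┃ GameOfLife              
$1602.90│High   ┠─────────────────────────
$2708.71│High   ┃Gen: 0                   
$496.88 │Low    ┃·█·█·████···█···█··███   
$2852.58│Critica┃·██···██···█······█·█·   
$2478.51│Critica┃·███████······█···███·   
━━━━━━━━━━━━━━━━┃█·████····█·····██·█··   
                ┃·█··█·····█····██·█···   
                ┃█·██·····█··█·█······█   
                ┃█·█·█·█········███···█   
                ┃····█·······███·███···   
                ┃··█··█··██··█·█·█·█···   
                ┃·█·········█··██·█·███   
                ┃··█·█··█···█·██·█·█··█   
                ┃·········█··█·█·███·██   


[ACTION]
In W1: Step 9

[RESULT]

─────────────────────────────────────┨    
Amount  │Level  ┏━━━━━━━━━━━━━━━━━━━━━━━━━
────────┼───────┃ GameOfLife              
$1602.90│High   ┠─────────────────────────
$2708.71│High   ┃Gen: 9                   
$496.88 │Low    ┃······················   
$2852.58│Critica┃······················   
$2478.51│Critica┃███···············█···   
━━━━━━━━━━━━━━━━┃·····█····█·····█·····   
                ┃···██·██···██···██····   
                ┃···██·██··············   
                ┃··███·█···█···········   
                ┃··██·······██·········   
                ┃·███·█···█·█··········   
                ┃·█··█····██···········   
                ┃··███·················   
                ┃······················   


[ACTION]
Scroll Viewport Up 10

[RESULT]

                                          
                                          
━━━━━━━━━━━━━━━━━━━━━━━━━━━━━━━━━━━━━┓    
 DataTable                           ┃    
─────────────────────────────────────┨    
Amount  │Level  ┏━━━━━━━━━━━━━━━━━━━━━━━━━
────────┼───────┃ GameOfLife              
$1602.90│High   ┠─────────────────────────
$2708.71│High   ┃Gen: 9                   
$496.88 │Low    ┃······················   
$2852.58│Critica┃······················   
$2478.51│Critica┃███···············█···   
━━━━━━━━━━━━━━━━┃·····█····█·····█·····   
                ┃···██·██···██···██····   
                ┃···██·██··············   
                ┃··███·█···█···········   
                ┃··██·······██·········   


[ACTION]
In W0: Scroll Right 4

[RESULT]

                                          
                                          
━━━━━━━━━━━━━━━━━━━━━━━━━━━━━━━━━━━━━┓    
 DataTable                           ┃    
─────────────────────────────────────┨    
nt  │Level   │Da┏━━━━━━━━━━━━━━━━━━━━━━━━━
────┼────────┼──┃ GameOfLife              
2.90│High    │20┠─────────────────────────
8.71│High    │20┃Gen: 9                   
.88 │Low     │20┃······················   
2.58│Critical│20┃······················   
8.51│Critical│20┃███···············█···   
━━━━━━━━━━━━━━━━┃·····█····█·····█·····   
                ┃···██·██···██···██····   
                ┃···██·██··············   
                ┃··███·█···█···········   
                ┃··██·······██·········   


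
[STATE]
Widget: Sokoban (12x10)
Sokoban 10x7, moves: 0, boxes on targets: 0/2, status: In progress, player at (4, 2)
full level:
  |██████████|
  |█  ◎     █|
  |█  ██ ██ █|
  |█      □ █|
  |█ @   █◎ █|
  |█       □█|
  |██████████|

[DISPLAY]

██████████  
█  ◎     █  
█  ██ ██ █  
█      □ █  
█ @   █◎ █  
█       □█  
██████████  
Moves: 0  0/
            
            


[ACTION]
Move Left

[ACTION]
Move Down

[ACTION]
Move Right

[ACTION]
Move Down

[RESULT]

██████████  
█  ◎     █  
█  ██ ██ █  
█      □ █  
█     █◎ █  
█ @     □█  
██████████  
Moves: 3  0/
            
            


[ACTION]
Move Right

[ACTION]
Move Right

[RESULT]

██████████  
█  ◎     █  
█  ██ ██ █  
█      □ █  
█     █◎ █  
█   @   □█  
██████████  
Moves: 5  0/
            
            


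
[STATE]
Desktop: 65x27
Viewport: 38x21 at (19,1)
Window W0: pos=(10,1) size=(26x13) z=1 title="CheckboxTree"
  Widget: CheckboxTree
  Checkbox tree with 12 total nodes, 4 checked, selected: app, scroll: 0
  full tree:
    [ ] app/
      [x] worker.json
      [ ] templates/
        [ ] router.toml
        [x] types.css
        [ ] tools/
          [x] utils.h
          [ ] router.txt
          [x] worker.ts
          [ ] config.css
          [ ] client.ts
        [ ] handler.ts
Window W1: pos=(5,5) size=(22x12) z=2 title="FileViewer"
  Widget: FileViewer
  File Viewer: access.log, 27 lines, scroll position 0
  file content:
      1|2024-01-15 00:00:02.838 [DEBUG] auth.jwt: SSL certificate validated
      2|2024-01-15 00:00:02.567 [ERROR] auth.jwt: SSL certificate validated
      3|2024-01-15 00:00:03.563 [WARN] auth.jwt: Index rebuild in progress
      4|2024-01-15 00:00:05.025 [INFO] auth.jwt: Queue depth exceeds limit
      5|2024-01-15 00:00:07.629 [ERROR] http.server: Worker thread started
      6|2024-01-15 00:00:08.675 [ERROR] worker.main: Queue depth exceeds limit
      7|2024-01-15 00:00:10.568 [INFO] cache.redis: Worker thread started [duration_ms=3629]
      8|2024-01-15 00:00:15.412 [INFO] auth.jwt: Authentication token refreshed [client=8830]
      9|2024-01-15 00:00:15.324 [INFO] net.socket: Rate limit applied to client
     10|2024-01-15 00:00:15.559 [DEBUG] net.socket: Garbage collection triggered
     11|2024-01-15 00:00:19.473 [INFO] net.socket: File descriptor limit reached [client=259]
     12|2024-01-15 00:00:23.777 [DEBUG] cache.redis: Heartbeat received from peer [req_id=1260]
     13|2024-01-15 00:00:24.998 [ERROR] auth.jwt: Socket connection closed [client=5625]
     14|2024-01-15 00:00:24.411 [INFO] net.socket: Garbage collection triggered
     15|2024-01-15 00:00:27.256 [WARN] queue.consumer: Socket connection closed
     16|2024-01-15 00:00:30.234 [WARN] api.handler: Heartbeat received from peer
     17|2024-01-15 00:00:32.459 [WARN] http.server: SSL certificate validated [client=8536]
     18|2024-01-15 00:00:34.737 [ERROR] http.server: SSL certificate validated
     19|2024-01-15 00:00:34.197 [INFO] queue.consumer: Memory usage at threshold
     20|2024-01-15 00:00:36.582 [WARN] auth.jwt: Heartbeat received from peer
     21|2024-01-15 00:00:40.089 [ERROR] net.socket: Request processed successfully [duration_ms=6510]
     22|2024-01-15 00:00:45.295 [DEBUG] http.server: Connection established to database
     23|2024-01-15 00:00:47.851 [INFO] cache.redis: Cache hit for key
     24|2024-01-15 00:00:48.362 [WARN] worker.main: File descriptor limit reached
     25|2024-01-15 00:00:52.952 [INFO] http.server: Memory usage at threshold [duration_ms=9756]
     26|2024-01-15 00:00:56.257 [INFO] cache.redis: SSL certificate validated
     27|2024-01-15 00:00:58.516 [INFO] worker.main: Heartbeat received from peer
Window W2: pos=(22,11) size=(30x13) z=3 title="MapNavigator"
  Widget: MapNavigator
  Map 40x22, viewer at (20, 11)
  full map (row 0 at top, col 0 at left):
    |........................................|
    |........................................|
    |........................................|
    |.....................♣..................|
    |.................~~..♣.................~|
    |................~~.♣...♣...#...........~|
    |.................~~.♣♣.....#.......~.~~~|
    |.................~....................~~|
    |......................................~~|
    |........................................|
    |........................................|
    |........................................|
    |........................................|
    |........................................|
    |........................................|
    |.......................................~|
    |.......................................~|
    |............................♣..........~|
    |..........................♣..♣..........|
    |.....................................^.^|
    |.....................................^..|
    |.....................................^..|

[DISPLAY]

━━━━━━━━━━━━━━━━┓                     
xTree           ┃                     
────────────────┨                     
/               ┃                     
━━━━━━━┓on      ┃                     
       ┃/       ┃                     
───────┨toml    ┃                     
:00:02▲┃ss      ┃                     
:00:02█┃        ┃                     
:00:03░┃.h      ┃                     
:00┏━━━━━━━━━━━━━━━━━━━━━━━━━━━━┓     
:00┃ MapNavigator               ┃     
:00┠────────────────────────────┨     
:00┃...........~................┃     
:00┃............................┃     
━━━┃............................┃     
   ┃............................┃     
   ┃..............@.............┃     
   ┃............................┃     
   ┃............................┃     
   ┃............................┃     


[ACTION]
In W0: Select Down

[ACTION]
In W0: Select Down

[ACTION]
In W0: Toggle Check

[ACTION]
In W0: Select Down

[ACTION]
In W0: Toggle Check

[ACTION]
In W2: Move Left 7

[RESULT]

━━━━━━━━━━━━━━━━┓                     
xTree           ┃                     
────────────────┨                     
/               ┃                     
━━━━━━━┓on      ┃                     
       ┃/       ┃                     
───────┨toml    ┃                     
:00:02▲┃ss      ┃                     
:00:02█┃        ┃                     
:00:03░┃.h      ┃                     
:00┏━━━━━━━━━━━━━━━━━━━━━━━━━━━━┓     
:00┃ MapNavigator               ┃     
:00┠────────────────────────────┨     
:00┃ .................~.........┃     
:00┃ ...........................┃     
━━━┃ ...........................┃     
   ┃ ...........................┃     
   ┃ .............@.............┃     
   ┃ ...........................┃     
   ┃ ...........................┃     
   ┃ ...........................┃     


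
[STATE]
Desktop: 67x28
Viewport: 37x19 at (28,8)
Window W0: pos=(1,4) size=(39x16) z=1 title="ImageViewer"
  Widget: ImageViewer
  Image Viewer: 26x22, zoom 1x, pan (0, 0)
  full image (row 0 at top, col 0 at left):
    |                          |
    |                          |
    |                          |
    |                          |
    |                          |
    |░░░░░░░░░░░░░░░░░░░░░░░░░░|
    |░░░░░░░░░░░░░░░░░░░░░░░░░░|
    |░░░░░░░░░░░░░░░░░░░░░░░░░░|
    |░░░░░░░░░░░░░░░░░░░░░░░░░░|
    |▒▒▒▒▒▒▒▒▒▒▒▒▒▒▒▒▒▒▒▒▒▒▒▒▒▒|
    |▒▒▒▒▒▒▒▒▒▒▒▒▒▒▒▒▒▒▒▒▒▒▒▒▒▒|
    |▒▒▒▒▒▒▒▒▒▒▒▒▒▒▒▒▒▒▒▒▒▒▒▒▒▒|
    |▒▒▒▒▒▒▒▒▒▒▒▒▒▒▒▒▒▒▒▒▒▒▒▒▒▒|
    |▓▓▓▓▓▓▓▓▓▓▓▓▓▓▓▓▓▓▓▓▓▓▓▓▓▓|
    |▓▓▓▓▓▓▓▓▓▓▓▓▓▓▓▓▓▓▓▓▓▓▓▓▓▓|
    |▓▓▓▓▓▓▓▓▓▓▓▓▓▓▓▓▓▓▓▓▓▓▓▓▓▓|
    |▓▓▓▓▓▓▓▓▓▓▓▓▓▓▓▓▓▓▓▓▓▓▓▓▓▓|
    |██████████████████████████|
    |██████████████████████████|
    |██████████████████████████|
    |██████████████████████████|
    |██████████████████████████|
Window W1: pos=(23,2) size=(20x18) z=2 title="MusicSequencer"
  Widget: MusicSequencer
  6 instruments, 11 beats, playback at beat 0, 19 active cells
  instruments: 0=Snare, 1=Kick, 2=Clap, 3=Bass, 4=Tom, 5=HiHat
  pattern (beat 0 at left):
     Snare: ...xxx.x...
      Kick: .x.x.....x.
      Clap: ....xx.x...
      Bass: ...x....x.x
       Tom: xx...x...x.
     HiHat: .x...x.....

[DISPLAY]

ap····██·█··· ┃                      
ss···█····█·█ ┃                      
om██···█···█· ┃                      
at·█···█····· ┃                      
              ┃                      
              ┃                      
              ┃                      
              ┃                      
              ┃                      
              ┃                      
              ┃                      
━━━━━━━━━━━━━━┛                      
                                     
                                     
                                     
                                     
                                     
                                     
                                     


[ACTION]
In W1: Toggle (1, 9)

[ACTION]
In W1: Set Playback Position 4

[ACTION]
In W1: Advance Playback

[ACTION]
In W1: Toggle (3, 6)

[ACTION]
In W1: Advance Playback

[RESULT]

ap····██·█··· ┃                      
ss···█··█·█·█ ┃                      
om██···█···█· ┃                      
at·█···█····· ┃                      
              ┃                      
              ┃                      
              ┃                      
              ┃                      
              ┃                      
              ┃                      
              ┃                      
━━━━━━━━━━━━━━┛                      
                                     
                                     
                                     
                                     
                                     
                                     
                                     


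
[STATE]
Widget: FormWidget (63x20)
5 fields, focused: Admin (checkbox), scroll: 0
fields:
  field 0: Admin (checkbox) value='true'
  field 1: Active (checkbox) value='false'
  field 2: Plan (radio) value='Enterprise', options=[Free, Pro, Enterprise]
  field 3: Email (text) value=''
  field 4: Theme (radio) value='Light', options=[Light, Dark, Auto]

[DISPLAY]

> Admin:      [x]                                              
  Active:     [ ]                                              
  Plan:       ( ) Free  ( ) Pro  (●) Enterprise                
  Email:      [                                               ]
  Theme:      (●) Light  ( ) Dark  ( ) Auto                    
                                                               
                                                               
                                                               
                                                               
                                                               
                                                               
                                                               
                                                               
                                                               
                                                               
                                                               
                                                               
                                                               
                                                               
                                                               


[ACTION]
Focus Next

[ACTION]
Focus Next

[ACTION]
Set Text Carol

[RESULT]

  Admin:      [x]                                              
  Active:     [ ]                                              
> Plan:       ( ) Free  ( ) Pro  (●) Enterprise                
  Email:      [                                               ]
  Theme:      (●) Light  ( ) Dark  ( ) Auto                    
                                                               
                                                               
                                                               
                                                               
                                                               
                                                               
                                                               
                                                               
                                                               
                                                               
                                                               
                                                               
                                                               
                                                               
                                                               


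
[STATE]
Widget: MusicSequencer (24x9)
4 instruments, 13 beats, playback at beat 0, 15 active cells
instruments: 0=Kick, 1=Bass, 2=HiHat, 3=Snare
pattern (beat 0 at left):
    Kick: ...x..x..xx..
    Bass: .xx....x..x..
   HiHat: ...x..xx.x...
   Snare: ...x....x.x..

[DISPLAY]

      ▼123456789012     
  Kick···█··█··██··     
  Bass·██····█··█··     
 HiHat···█··██·█···     
 Snare···█····█·█··     
                        
                        
                        
                        


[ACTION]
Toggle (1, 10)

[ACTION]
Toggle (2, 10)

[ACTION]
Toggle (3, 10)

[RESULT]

      ▼123456789012     
  Kick···█··█··██··     
  Bass·██····█·····     
 HiHat···█··██·██··     
 Snare···█····█····     
                        
                        
                        
                        


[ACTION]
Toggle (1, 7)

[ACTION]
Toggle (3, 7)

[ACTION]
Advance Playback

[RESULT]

      0▼23456789012     
  Kick···█··█··██··     
  Bass·██··········     
 HiHat···█··██·██··     
 Snare···█···██····     
                        
                        
                        
                        


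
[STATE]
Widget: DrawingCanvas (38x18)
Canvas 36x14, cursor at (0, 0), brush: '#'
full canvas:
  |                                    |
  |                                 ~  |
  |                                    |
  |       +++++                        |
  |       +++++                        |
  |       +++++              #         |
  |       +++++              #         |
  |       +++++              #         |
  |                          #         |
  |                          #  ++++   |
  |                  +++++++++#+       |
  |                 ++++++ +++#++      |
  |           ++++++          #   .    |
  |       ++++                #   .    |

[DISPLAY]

+                                     
                                 ~    
                                      
       +++++                          
       +++++                          
       +++++              #           
       +++++              #           
       +++++              #           
                          #           
                          #  ++++     
                  +++++++++#+         
                 ++++++ +++#++        
           ++++++          #   .      
       ++++                #   .      
                                      
                                      
                                      
                                      


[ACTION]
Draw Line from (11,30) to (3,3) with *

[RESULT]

+                                     
                                 ~    
                                      
   **  +++++                          
     ****+++                          
       ++***              #           
       +++++***           #           
       +++++   ****       #           
                   ***    #           
                      *** #  ++++     
                  +++++++****         
                 ++++++ +++#+**       
           ++++++          #   .      
       ++++                #   .      
                                      
                                      
                                      
                                      


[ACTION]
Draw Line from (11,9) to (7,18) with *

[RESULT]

+                                     
                                 ~    
                                      
   **  +++++                          
     ****+++                          
       ++***              #           
       +++++***           #           
       +++++   ****       #           
               **  ***    #           
             **       *** #  ++++     
           **     +++++++****         
         **      ++++++ +++#+**       
           ++++++          #   .      
       ++++                #   .      
                                      
                                      
                                      
                                      


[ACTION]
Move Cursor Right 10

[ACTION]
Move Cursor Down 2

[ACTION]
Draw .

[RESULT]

                                      
                                 ~    
          .                           
   **  +++++                          
     ****+++                          
       ++***              #           
       +++++***           #           
       +++++   ****       #           
               **  ***    #           
             **       *** #  ++++     
           **     +++++++****         
         **      ++++++ +++#+**       
           ++++++          #   .      
       ++++                #   .      
                                      
                                      
                                      
                                      


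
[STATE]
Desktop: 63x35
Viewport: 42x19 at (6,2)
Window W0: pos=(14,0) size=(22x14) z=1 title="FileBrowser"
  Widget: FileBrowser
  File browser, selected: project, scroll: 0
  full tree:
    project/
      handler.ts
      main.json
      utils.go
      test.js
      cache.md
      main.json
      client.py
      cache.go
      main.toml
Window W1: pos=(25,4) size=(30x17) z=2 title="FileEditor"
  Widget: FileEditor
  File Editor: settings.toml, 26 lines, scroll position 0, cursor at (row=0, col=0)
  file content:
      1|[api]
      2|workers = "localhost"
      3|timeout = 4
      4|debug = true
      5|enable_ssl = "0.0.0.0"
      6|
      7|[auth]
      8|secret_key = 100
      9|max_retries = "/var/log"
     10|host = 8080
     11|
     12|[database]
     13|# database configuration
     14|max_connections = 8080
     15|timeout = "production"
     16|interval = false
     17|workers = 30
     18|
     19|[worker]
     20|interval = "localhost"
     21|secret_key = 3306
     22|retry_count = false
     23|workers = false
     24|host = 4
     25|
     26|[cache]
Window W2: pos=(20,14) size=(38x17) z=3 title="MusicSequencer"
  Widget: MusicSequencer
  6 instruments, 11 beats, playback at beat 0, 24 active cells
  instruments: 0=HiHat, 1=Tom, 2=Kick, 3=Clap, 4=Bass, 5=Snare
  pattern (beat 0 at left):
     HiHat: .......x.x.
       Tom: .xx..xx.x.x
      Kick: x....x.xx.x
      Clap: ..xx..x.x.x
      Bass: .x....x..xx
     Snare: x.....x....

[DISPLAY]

        ┠────────────────────┨            
        ┃> [-] project/      ┃            
        ┃    handle┏━━━━━━━━━━━━━━━━━━━━━━
        ┃    main.j┃ FileEditor           
        ┃    utils.┠──────────────────────
        ┃    test.j┃█api]                 
        ┃    cache.┃workers = "localhost" 
        ┃    main.j┃timeout = 4           
        ┃    client┃debug = true          
        ┃    cache.┃enable_ssl = "0.0.0.0"
        ┃    main.t┃                      
        ┗━━━━━━━━━━┃[auth]                
              ┏━━━━━━━━━━━━━━━━━━━━━━━━━━━
              ┃ MusicSequencer            
              ┠───────────────────────────
              ┃      ▼1234567890          
              ┃ HiHat·······█·█·          
              ┃   Tom·██··██·█·█          
              ┃  Kick█····█·██·█          


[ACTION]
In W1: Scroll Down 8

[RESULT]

        ┠────────────────────┨            
        ┃> [-] project/      ┃            
        ┃    handle┏━━━━━━━━━━━━━━━━━━━━━━
        ┃    main.j┃ FileEditor           
        ┃    utils.┠──────────────────────
        ┃    test.j┃max_retries = "/var/lo
        ┃    cache.┃host = 8080           
        ┃    main.j┃                      
        ┃    client┃[database]            
        ┃    cache.┃# database configurati
        ┃    main.t┃max_connections = 8080
        ┗━━━━━━━━━━┃timeout = "production"
              ┏━━━━━━━━━━━━━━━━━━━━━━━━━━━
              ┃ MusicSequencer            
              ┠───────────────────────────
              ┃      ▼1234567890          
              ┃ HiHat·······█·█·          
              ┃   Tom·██··██·█·█          
              ┃  Kick█····█·██·█          


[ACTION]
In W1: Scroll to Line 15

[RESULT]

        ┠────────────────────┨            
        ┃> [-] project/      ┃            
        ┃    handle┏━━━━━━━━━━━━━━━━━━━━━━
        ┃    main.j┃ FileEditor           
        ┃    utils.┠──────────────────────
        ┃    test.j┃max_connections = 8080
        ┃    cache.┃timeout = "production"
        ┃    main.j┃interval = false      
        ┃    client┃workers = 30          
        ┃    cache.┃                      
        ┃    main.t┃[worker]              
        ┗━━━━━━━━━━┃interval = "localhost"
              ┏━━━━━━━━━━━━━━━━━━━━━━━━━━━
              ┃ MusicSequencer            
              ┠───────────────────────────
              ┃      ▼1234567890          
              ┃ HiHat·······█·█·          
              ┃   Tom·██··██·█·█          
              ┃  Kick█····█·██·█          


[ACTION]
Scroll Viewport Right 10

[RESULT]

───────────────────┨                      
 [-] project/      ┃                      
   handle┏━━━━━━━━━━━━━━━━━━━━━━━━━━━━┓   
   main.j┃ FileEditor                 ┃   
   utils.┠────────────────────────────┨   
   test.j┃max_connections = 8080     ▲┃   
   cache.┃timeout = "production"     ░┃   
   main.j┃interval = false           ░┃   
   client┃workers = 30               ░┃   
   cache.┃                           ░┃   
   main.t┃[worker]                   ░┃   
━━━━━━━━━┃interval = "localhost"     ░┃   
    ┏━━━━━━━━━━━━━━━━━━━━━━━━━━━━━━━━━━━━┓
    ┃ MusicSequencer                     ┃
    ┠────────────────────────────────────┨
    ┃      ▼1234567890                   ┃
    ┃ HiHat·······█·█·                   ┃
    ┃   Tom·██··██·█·█                   ┃
    ┃  Kick█····█·██·█                   ┃


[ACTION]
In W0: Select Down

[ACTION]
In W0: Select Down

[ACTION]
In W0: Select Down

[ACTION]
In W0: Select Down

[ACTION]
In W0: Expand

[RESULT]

───────────────────┨                      
 [-] project/      ┃                      
   handle┏━━━━━━━━━━━━━━━━━━━━━━━━━━━━┓   
   main.j┃ FileEditor                 ┃   
   utils.┠────────────────────────────┨   
 > test.j┃max_connections = 8080     ▲┃   
   cache.┃timeout = "production"     ░┃   
   main.j┃interval = false           ░┃   
   client┃workers = 30               ░┃   
   cache.┃                           ░┃   
   main.t┃[worker]                   ░┃   
━━━━━━━━━┃interval = "localhost"     ░┃   
    ┏━━━━━━━━━━━━━━━━━━━━━━━━━━━━━━━━━━━━┓
    ┃ MusicSequencer                     ┃
    ┠────────────────────────────────────┨
    ┃      ▼1234567890                   ┃
    ┃ HiHat·······█·█·                   ┃
    ┃   Tom·██··██·█·█                   ┃
    ┃  Kick█····█·██·█                   ┃
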